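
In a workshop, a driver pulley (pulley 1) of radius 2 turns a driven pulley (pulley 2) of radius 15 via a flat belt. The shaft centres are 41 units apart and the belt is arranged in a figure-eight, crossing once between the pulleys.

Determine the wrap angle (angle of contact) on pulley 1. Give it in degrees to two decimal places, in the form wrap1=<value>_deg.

wrap1=228.99_deg

crossed belt: β = asin((r1+r2)/C) = asin(17/41) = 24.4963°
wrap1 = wrap2 = π + 2β = 228.9926°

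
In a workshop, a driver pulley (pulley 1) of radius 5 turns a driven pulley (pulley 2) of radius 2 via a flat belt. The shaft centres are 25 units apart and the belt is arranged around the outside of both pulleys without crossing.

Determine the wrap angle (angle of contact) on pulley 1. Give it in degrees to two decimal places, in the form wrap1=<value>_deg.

wrap1=193.78_deg

open belt: β = asin((r2−r1)/C) = asin(-3/25) = -6.8921°
wrap1 = π − 2β = 193.7842°
wrap2 = π + 2β = 166.2158°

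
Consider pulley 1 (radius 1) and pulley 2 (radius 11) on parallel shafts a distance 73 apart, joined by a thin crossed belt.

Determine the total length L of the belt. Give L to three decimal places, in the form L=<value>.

crossed belt: β = asin((r1+r2)/C) = asin(12/73) = 9.4614°
wrap1 = wrap2 = π + 2β = 198.9229°
tangent length = C·cosβ = 72.0069
L = (r1+r2)·wrap + 2·C·cosβ = 12·3.4719 + 2·72.0069 = 185.6762

L=185.676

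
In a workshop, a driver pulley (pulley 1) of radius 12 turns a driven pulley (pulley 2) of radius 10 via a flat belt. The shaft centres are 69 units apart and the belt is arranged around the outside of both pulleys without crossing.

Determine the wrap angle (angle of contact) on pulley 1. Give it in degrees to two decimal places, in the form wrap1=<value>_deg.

open belt: β = asin((r2−r1)/C) = asin(-2/69) = -1.6610°
wrap1 = π − 2β = 183.3220°
wrap2 = π + 2β = 176.6780°

wrap1=183.32_deg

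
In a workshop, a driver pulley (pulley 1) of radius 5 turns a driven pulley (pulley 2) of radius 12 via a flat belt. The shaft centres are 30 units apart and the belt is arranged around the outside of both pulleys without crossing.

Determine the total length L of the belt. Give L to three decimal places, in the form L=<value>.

open belt: β = asin((r2−r1)/C) = asin(7/30) = 13.4934°
wrap1 = π − 2β = 153.0132°
wrap2 = π + 2β = 206.9868°
tangent length = C·cosβ = 29.1719
L = r1·wrap1 + r2·wrap2 + 2·C·cosβ = 5·2.6706 + 12·3.6126 + 2·29.1719 = 115.0479

L=115.048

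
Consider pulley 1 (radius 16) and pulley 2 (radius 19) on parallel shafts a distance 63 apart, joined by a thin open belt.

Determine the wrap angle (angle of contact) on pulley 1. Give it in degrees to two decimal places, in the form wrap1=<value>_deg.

wrap1=174.54_deg

open belt: β = asin((r2−r1)/C) = asin(3/63) = 2.7294°
wrap1 = π − 2β = 174.5412°
wrap2 = π + 2β = 185.4588°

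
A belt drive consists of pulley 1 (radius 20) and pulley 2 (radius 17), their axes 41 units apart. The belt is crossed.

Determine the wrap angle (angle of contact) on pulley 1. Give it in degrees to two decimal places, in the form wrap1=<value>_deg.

wrap1=308.96_deg

crossed belt: β = asin((r1+r2)/C) = asin(37/41) = 64.4805°
wrap1 = wrap2 = π + 2β = 308.9611°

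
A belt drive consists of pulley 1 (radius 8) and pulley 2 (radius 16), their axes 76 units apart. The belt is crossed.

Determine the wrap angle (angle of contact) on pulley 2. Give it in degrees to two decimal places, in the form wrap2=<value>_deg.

wrap2=216.82_deg

crossed belt: β = asin((r1+r2)/C) = asin(24/76) = 18.4085°
wrap1 = wrap2 = π + 2β = 216.8170°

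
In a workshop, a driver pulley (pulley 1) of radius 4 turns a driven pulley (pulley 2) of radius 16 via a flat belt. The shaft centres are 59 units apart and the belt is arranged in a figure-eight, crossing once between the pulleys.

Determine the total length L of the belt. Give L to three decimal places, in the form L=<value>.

L=187.679

crossed belt: β = asin((r1+r2)/C) = asin(20/59) = 19.8149°
wrap1 = wrap2 = π + 2β = 219.6299°
tangent length = C·cosβ = 55.5068
L = (r1+r2)·wrap + 2·C·cosβ = 20·3.8333 + 2·55.5068 = 187.6788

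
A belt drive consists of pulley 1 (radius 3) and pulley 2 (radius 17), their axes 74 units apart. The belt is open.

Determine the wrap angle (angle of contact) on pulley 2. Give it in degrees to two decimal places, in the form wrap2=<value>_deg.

open belt: β = asin((r2−r1)/C) = asin(14/74) = 10.9055°
wrap1 = π − 2β = 158.1891°
wrap2 = π + 2β = 201.8109°

wrap2=201.81_deg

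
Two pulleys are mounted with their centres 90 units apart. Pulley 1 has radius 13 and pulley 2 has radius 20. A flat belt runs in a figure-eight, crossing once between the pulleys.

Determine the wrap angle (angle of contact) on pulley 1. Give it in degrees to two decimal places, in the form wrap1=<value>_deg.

crossed belt: β = asin((r1+r2)/C) = asin(33/90) = 21.5102°
wrap1 = wrap2 = π + 2β = 223.0204°

wrap1=223.02_deg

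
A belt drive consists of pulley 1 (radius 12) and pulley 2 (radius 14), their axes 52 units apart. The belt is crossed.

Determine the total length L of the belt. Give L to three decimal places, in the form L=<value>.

crossed belt: β = asin((r1+r2)/C) = asin(26/52) = 30.0000°
wrap1 = wrap2 = π + 2β = 240.0000°
tangent length = C·cosβ = 45.0333
L = (r1+r2)·wrap + 2·C·cosβ = 26·4.1888 + 2·45.0333 = 198.9752

L=198.975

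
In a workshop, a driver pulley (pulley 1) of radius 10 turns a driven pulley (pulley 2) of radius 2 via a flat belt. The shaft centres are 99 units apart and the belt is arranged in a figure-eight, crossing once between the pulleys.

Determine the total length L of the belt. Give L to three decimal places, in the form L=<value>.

L=237.155

crossed belt: β = asin((r1+r2)/C) = asin(12/99) = 6.9621°
wrap1 = wrap2 = π + 2β = 193.9241°
tangent length = C·cosβ = 98.2700
L = (r1+r2)·wrap + 2·C·cosβ = 12·3.3846 + 2·98.2700 = 237.1554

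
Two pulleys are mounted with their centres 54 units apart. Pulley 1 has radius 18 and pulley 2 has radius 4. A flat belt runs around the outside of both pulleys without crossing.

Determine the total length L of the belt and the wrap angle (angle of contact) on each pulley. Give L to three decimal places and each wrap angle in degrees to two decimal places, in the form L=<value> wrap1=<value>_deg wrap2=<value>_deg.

L=180.765 wrap1=210.05_deg wrap2=149.95_deg

open belt: β = asin((r2−r1)/C) = asin(-14/54) = -15.0261°
wrap1 = π − 2β = 210.0522°
wrap2 = π + 2β = 149.9478°
tangent length = C·cosβ = 52.1536
L = r1·wrap1 + r2·wrap2 + 2·C·cosβ = 18·3.6661 + 4·2.6171 + 2·52.1536 = 180.7654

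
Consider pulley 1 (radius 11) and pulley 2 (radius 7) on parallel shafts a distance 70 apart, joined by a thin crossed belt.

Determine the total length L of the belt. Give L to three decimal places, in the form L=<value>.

L=201.203

crossed belt: β = asin((r1+r2)/C) = asin(18/70) = 14.9006°
wrap1 = wrap2 = π + 2β = 209.8012°
tangent length = C·cosβ = 67.6461
L = (r1+r2)·wrap + 2·C·cosβ = 18·3.6617 + 2·67.6461 = 201.2033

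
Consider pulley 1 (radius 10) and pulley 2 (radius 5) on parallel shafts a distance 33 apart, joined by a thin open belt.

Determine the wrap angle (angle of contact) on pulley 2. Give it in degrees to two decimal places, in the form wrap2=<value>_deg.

open belt: β = asin((r2−r1)/C) = asin(-5/33) = -8.7147°
wrap1 = π − 2β = 197.4295°
wrap2 = π + 2β = 162.5705°

wrap2=162.57_deg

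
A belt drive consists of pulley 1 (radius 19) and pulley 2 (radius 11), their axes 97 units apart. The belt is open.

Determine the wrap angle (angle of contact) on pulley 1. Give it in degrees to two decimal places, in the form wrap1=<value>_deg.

wrap1=189.46_deg

open belt: β = asin((r2−r1)/C) = asin(-8/97) = -4.7308°
wrap1 = π − 2β = 189.4616°
wrap2 = π + 2β = 170.5384°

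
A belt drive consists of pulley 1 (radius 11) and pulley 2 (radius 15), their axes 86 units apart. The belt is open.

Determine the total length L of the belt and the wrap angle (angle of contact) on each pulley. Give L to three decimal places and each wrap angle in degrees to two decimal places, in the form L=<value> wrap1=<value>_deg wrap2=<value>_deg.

L=253.867 wrap1=174.67_deg wrap2=185.33_deg

open belt: β = asin((r2−r1)/C) = asin(4/86) = 2.6659°
wrap1 = π − 2β = 174.6682°
wrap2 = π + 2β = 185.3318°
tangent length = C·cosβ = 85.9069
L = r1·wrap1 + r2·wrap2 + 2·C·cosβ = 11·3.0485 + 15·3.2346 + 2·85.9069 = 253.8675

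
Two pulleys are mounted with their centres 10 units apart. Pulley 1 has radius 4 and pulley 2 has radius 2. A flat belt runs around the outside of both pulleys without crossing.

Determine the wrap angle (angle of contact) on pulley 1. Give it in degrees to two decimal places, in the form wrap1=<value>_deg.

wrap1=203.07_deg

open belt: β = asin((r2−r1)/C) = asin(-2/10) = -11.5370°
wrap1 = π − 2β = 203.0739°
wrap2 = π + 2β = 156.9261°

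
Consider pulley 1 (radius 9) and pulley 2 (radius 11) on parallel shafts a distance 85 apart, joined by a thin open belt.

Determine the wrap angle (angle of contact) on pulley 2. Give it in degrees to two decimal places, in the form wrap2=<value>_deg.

open belt: β = asin((r2−r1)/C) = asin(2/85) = 1.3483°
wrap1 = π − 2β = 177.3035°
wrap2 = π + 2β = 182.6965°

wrap2=182.70_deg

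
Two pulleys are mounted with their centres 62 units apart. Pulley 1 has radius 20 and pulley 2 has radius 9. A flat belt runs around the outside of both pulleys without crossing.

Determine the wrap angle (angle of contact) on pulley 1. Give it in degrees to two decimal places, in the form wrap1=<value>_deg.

open belt: β = asin((r2−r1)/C) = asin(-11/62) = -10.2195°
wrap1 = π − 2β = 200.4390°
wrap2 = π + 2β = 159.5610°

wrap1=200.44_deg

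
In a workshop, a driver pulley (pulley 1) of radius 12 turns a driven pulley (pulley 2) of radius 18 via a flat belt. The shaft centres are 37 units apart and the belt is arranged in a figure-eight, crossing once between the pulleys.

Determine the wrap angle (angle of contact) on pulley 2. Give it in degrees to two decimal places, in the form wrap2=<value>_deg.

wrap2=288.35_deg

crossed belt: β = asin((r1+r2)/C) = asin(30/37) = 54.1752°
wrap1 = wrap2 = π + 2β = 288.3505°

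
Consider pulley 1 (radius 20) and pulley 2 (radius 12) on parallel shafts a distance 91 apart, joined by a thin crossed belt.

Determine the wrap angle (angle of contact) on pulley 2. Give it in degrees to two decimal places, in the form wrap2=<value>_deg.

wrap2=221.18_deg

crossed belt: β = asin((r1+r2)/C) = asin(32/91) = 20.5882°
wrap1 = wrap2 = π + 2β = 221.1763°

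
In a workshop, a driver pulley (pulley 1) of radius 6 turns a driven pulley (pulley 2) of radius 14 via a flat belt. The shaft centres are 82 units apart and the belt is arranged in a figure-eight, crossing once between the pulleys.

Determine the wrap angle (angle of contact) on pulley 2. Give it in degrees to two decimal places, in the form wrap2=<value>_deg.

crossed belt: β = asin((r1+r2)/C) = asin(20/82) = 14.1170°
wrap1 = wrap2 = π + 2β = 208.2340°

wrap2=208.23_deg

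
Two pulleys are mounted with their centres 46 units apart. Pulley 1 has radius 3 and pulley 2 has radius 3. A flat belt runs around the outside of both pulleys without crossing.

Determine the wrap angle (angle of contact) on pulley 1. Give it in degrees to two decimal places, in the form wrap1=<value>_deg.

open belt: β = asin((r2−r1)/C) = asin(0/46) = 0.0000°
wrap1 = π − 2β = 180.0000°
wrap2 = π + 2β = 180.0000°

wrap1=180.00_deg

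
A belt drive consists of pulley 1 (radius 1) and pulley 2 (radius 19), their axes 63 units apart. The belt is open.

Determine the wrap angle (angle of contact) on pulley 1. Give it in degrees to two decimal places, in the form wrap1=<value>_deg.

open belt: β = asin((r2−r1)/C) = asin(18/63) = 16.6015°
wrap1 = π − 2β = 146.7969°
wrap2 = π + 2β = 213.2031°

wrap1=146.80_deg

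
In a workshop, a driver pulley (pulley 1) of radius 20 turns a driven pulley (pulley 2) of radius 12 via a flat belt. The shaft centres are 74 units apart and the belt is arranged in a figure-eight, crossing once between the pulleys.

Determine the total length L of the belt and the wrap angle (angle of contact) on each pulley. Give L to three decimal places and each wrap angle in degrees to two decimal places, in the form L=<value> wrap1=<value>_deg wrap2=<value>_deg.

crossed belt: β = asin((r1+r2)/C) = asin(32/74) = 25.6220°
wrap1 = wrap2 = π + 2β = 231.2441°
tangent length = C·cosβ = 66.7233
L = (r1+r2)·wrap + 2·C·cosβ = 32·4.0360 + 2·66.7233 = 262.5977

L=262.598 wrap1=231.24_deg wrap2=231.24_deg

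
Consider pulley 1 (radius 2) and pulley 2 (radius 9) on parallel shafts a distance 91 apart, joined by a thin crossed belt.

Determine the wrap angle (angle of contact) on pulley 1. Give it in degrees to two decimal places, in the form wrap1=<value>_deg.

wrap1=193.89_deg

crossed belt: β = asin((r1+r2)/C) = asin(11/91) = 6.9428°
wrap1 = wrap2 = π + 2β = 193.8857°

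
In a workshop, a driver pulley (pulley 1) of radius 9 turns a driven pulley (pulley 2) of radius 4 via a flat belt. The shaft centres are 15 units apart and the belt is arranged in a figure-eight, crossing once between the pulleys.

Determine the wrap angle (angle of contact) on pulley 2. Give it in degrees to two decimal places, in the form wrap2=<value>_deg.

wrap2=300.15_deg

crossed belt: β = asin((r1+r2)/C) = asin(13/15) = 60.0736°
wrap1 = wrap2 = π + 2β = 300.1471°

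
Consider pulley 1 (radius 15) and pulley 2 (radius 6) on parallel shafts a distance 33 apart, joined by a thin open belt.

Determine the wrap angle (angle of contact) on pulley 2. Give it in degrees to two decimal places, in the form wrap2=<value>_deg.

wrap2=148.35_deg

open belt: β = asin((r2−r1)/C) = asin(-9/33) = -15.8266°
wrap1 = π − 2β = 211.6532°
wrap2 = π + 2β = 148.3468°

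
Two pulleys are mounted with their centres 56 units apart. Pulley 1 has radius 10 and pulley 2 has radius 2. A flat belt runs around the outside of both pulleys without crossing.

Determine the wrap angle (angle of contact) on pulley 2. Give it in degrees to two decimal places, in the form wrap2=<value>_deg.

wrap2=163.57_deg

open belt: β = asin((r2−r1)/C) = asin(-8/56) = -8.2132°
wrap1 = π − 2β = 196.4264°
wrap2 = π + 2β = 163.5736°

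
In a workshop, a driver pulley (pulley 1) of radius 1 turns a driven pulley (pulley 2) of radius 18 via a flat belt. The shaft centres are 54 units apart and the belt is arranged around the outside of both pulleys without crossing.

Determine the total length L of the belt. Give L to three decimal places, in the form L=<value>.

L=173.088

open belt: β = asin((r2−r1)/C) = asin(17/54) = 18.3496°
wrap1 = π − 2β = 143.3007°
wrap2 = π + 2β = 216.6993°
tangent length = C·cosβ = 51.2543
L = r1·wrap1 + r2·wrap2 + 2·C·cosβ = 1·2.5011 + 18·3.7821 + 2·51.2543 = 173.0877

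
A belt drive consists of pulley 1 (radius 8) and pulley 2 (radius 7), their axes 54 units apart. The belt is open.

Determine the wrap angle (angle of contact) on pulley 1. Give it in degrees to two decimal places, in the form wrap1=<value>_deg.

open belt: β = asin((r2−r1)/C) = asin(-1/54) = -1.0611°
wrap1 = π − 2β = 182.1222°
wrap2 = π + 2β = 177.8778°

wrap1=182.12_deg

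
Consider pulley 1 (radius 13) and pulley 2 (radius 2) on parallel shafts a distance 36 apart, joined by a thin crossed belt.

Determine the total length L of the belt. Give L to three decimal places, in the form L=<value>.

crossed belt: β = asin((r1+r2)/C) = asin(15/36) = 24.6243°
wrap1 = wrap2 = π + 2β = 229.2486°
tangent length = C·cosβ = 32.7261
L = (r1+r2)·wrap + 2·C·cosβ = 15·4.0011 + 2·32.7261 = 125.4694

L=125.469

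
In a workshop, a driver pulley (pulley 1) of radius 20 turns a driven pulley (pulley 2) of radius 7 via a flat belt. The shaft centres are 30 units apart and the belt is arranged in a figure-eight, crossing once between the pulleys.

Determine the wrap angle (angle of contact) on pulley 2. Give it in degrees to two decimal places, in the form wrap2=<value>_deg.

wrap2=308.32_deg

crossed belt: β = asin((r1+r2)/C) = asin(27/30) = 64.1581°
wrap1 = wrap2 = π + 2β = 308.3161°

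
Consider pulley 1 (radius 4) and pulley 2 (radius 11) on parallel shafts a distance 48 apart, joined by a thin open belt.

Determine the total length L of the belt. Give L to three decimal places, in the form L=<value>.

L=144.147

open belt: β = asin((r2−r1)/C) = asin(7/48) = 8.3855°
wrap1 = π − 2β = 163.2289°
wrap2 = π + 2β = 196.7711°
tangent length = C·cosβ = 47.4868
L = r1·wrap1 + r2·wrap2 + 2·C·cosβ = 4·2.8489 + 11·3.4343 + 2·47.4868 = 144.1465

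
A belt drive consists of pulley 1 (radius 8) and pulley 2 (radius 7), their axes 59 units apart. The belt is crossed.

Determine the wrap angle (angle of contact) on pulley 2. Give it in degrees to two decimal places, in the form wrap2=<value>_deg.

crossed belt: β = asin((r1+r2)/C) = asin(15/59) = 14.7284°
wrap1 = wrap2 = π + 2β = 209.4568°

wrap2=209.46_deg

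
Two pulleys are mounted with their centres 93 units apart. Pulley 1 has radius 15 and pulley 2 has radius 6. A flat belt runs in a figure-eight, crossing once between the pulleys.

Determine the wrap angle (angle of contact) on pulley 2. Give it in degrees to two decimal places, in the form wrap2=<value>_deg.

wrap2=206.10_deg

crossed belt: β = asin((r1+r2)/C) = asin(21/93) = 13.0503°
wrap1 = wrap2 = π + 2β = 206.1006°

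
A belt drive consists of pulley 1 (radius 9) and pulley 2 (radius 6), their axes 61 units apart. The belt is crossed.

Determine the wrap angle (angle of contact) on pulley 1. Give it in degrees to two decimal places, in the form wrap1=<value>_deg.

wrap1=208.47_deg

crossed belt: β = asin((r1+r2)/C) = asin(15/61) = 14.2351°
wrap1 = wrap2 = π + 2β = 208.4702°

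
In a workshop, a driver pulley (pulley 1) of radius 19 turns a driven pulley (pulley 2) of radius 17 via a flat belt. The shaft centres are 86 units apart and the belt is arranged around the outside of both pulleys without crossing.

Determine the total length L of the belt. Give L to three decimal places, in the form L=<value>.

open belt: β = asin((r2−r1)/C) = asin(-2/86) = -1.3326°
wrap1 = π − 2β = 182.6652°
wrap2 = π + 2β = 177.3348°
tangent length = C·cosβ = 85.9767
L = r1·wrap1 + r2·wrap2 + 2·C·cosβ = 19·3.1881 + 17·3.0951 + 2·85.9767 = 285.1438

L=285.144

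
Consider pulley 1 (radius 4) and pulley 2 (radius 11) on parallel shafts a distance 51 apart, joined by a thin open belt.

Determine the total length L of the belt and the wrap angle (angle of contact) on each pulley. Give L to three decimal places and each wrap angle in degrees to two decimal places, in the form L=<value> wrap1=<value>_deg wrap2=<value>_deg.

L=150.086 wrap1=164.22_deg wrap2=195.78_deg

open belt: β = asin((r2−r1)/C) = asin(7/51) = 7.8890°
wrap1 = π − 2β = 164.2219°
wrap2 = π + 2β = 195.7781°
tangent length = C·cosβ = 50.5173
L = r1·wrap1 + r2·wrap2 + 2·C·cosβ = 4·2.8662 + 11·3.4170 + 2·50.5173 = 150.0862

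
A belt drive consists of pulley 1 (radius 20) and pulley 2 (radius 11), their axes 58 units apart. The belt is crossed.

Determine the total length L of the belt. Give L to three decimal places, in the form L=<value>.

crossed belt: β = asin((r1+r2)/C) = asin(31/58) = 32.3088°
wrap1 = wrap2 = π + 2β = 244.6177°
tangent length = C·cosβ = 49.0204
L = (r1+r2)·wrap + 2·C·cosβ = 31·4.2694 + 2·49.0204 = 230.3917

L=230.392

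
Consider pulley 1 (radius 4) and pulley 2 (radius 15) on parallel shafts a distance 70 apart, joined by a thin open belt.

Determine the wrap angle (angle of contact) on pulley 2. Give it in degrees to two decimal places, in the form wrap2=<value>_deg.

wrap2=198.08_deg

open belt: β = asin((r2−r1)/C) = asin(11/70) = 9.0411°
wrap1 = π − 2β = 161.9178°
wrap2 = π + 2β = 198.0822°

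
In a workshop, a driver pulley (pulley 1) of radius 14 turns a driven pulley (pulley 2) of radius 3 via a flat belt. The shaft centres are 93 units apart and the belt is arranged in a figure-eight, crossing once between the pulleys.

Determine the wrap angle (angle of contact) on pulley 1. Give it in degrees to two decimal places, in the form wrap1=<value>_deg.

wrap1=201.07_deg

crossed belt: β = asin((r1+r2)/C) = asin(17/93) = 10.5326°
wrap1 = wrap2 = π + 2β = 201.0653°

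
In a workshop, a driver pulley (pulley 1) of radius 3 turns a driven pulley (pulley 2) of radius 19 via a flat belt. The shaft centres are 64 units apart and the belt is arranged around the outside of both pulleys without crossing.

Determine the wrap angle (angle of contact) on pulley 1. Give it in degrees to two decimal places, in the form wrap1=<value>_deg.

wrap1=151.04_deg

open belt: β = asin((r2−r1)/C) = asin(16/64) = 14.4775°
wrap1 = π − 2β = 151.0450°
wrap2 = π + 2β = 208.9550°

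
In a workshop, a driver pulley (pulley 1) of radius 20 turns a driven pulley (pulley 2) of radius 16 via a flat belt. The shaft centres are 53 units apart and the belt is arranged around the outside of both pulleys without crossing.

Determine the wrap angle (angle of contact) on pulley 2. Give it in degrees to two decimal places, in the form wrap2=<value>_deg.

open belt: β = asin((r2−r1)/C) = asin(-4/53) = -4.3283°
wrap1 = π − 2β = 188.6567°
wrap2 = π + 2β = 171.3433°

wrap2=171.34_deg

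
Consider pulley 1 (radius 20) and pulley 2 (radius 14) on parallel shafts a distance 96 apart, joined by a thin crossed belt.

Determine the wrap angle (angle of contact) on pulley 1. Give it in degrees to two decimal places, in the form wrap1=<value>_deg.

crossed belt: β = asin((r1+r2)/C) = asin(34/96) = 20.7424°
wrap1 = wrap2 = π + 2β = 221.4848°

wrap1=221.48_deg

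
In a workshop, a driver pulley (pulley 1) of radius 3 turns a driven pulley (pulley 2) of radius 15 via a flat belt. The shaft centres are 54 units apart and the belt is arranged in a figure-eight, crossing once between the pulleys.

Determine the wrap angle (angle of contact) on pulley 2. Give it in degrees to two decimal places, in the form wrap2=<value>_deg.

crossed belt: β = asin((r1+r2)/C) = asin(18/54) = 19.4712°
wrap1 = wrap2 = π + 2β = 218.9424°

wrap2=218.94_deg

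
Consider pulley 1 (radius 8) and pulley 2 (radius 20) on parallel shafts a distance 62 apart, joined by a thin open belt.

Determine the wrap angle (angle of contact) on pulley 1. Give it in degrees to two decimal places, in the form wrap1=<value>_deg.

wrap1=157.68_deg

open belt: β = asin((r2−r1)/C) = asin(12/62) = 11.1599°
wrap1 = π − 2β = 157.6801°
wrap2 = π + 2β = 202.3199°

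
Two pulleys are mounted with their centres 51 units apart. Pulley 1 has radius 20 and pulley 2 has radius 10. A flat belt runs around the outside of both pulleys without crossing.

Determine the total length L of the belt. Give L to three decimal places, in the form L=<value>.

open belt: β = asin((r2−r1)/C) = asin(-10/51) = -11.3077°
wrap1 = π − 2β = 202.6155°
wrap2 = π + 2β = 157.3845°
tangent length = C·cosβ = 50.0100
L = r1·wrap1 + r2·wrap2 + 2·C·cosβ = 20·3.5363 + 10·2.7469 + 2·50.0100 = 198.2149

L=198.215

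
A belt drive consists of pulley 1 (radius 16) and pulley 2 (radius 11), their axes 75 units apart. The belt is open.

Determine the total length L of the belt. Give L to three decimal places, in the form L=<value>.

open belt: β = asin((r2−r1)/C) = asin(-5/75) = -3.8226°
wrap1 = π − 2β = 187.6451°
wrap2 = π + 2β = 172.3549°
tangent length = C·cosβ = 74.8331
L = r1·wrap1 + r2·wrap2 + 2·C·cosβ = 16·3.2750 + 11·3.0082 + 2·74.8331 = 235.1565

L=235.156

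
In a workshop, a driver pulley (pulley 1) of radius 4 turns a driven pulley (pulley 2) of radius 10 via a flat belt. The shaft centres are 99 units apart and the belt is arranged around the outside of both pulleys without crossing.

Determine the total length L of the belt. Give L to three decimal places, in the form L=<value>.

open belt: β = asin((r2−r1)/C) = asin(6/99) = 3.4746°
wrap1 = π − 2β = 173.0508°
wrap2 = π + 2β = 186.9492°
tangent length = C·cosβ = 98.8180
L = r1·wrap1 + r2·wrap2 + 2·C·cosβ = 4·3.0203 + 10·3.2629 + 2·98.8180 = 242.3460

L=242.346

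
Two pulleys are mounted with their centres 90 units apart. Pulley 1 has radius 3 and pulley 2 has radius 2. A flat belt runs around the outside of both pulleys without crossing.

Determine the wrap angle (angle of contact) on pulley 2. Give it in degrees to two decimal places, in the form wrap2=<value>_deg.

open belt: β = asin((r2−r1)/C) = asin(-1/90) = -0.6366°
wrap1 = π − 2β = 181.2733°
wrap2 = π + 2β = 178.7267°

wrap2=178.73_deg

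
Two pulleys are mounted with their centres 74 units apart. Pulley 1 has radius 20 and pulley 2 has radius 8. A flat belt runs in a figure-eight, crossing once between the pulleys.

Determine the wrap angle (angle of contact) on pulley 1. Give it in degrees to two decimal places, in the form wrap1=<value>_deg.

wrap1=224.47_deg

crossed belt: β = asin((r1+r2)/C) = asin(28/74) = 22.2333°
wrap1 = wrap2 = π + 2β = 224.4665°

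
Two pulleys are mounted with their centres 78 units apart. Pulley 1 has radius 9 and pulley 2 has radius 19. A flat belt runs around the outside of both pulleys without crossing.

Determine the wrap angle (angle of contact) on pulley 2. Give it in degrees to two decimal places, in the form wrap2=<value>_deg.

open belt: β = asin((r2−r1)/C) = asin(10/78) = 7.3659°
wrap1 = π − 2β = 165.2682°
wrap2 = π + 2β = 194.7318°

wrap2=194.73_deg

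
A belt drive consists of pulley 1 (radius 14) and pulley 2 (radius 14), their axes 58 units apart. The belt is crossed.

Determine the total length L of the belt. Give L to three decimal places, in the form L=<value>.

L=217.765

crossed belt: β = asin((r1+r2)/C) = asin(28/58) = 28.8657°
wrap1 = wrap2 = π + 2β = 237.7315°
tangent length = C·cosβ = 50.7937
L = (r1+r2)·wrap + 2·C·cosβ = 28·4.1492 + 2·50.7937 = 217.7649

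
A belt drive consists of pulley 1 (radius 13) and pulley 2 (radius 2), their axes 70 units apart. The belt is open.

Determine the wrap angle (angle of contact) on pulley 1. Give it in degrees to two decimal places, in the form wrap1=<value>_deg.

open belt: β = asin((r2−r1)/C) = asin(-11/70) = -9.0411°
wrap1 = π − 2β = 198.0822°
wrap2 = π + 2β = 161.9178°

wrap1=198.08_deg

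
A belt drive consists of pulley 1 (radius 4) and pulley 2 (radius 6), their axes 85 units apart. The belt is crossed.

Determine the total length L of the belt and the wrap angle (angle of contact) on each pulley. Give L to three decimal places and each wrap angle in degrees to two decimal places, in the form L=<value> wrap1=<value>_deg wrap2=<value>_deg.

L=202.594 wrap1=193.51_deg wrap2=193.51_deg

crossed belt: β = asin((r1+r2)/C) = asin(10/85) = 6.7563°
wrap1 = wrap2 = π + 2β = 193.5127°
tangent length = C·cosβ = 84.4097
L = (r1+r2)·wrap + 2·C·cosβ = 10·3.3774 + 2·84.4097 = 202.5938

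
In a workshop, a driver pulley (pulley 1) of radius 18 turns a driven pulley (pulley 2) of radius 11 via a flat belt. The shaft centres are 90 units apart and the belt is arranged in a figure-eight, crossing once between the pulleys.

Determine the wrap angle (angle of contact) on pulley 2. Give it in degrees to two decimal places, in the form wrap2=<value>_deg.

wrap2=217.59_deg

crossed belt: β = asin((r1+r2)/C) = asin(29/90) = 18.7974°
wrap1 = wrap2 = π + 2β = 217.5947°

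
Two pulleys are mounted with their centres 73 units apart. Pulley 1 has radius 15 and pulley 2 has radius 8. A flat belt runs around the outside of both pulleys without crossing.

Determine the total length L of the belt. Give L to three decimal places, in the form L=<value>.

L=218.928

open belt: β = asin((r2−r1)/C) = asin(-7/73) = -5.5026°
wrap1 = π − 2β = 191.0051°
wrap2 = π + 2β = 168.9949°
tangent length = C·cosβ = 72.6636
L = r1·wrap1 + r2·wrap2 + 2·C·cosβ = 15·3.3337 + 8·2.9495 + 2·72.6636 = 218.9284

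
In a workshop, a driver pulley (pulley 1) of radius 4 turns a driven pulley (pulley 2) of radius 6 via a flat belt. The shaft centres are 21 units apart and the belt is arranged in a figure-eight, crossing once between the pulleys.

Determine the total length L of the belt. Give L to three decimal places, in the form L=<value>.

crossed belt: β = asin((r1+r2)/C) = asin(10/21) = 28.4369°
wrap1 = wrap2 = π + 2β = 236.8738°
tangent length = C·cosβ = 18.4662
L = (r1+r2)·wrap + 2·C·cosβ = 10·4.1342 + 2·18.4662 = 78.2746

L=78.275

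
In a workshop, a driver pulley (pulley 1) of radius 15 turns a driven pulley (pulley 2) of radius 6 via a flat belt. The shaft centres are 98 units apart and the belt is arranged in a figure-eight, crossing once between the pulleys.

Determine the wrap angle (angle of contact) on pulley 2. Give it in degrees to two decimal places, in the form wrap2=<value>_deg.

wrap2=204.75_deg

crossed belt: β = asin((r1+r2)/C) = asin(21/98) = 12.3736°
wrap1 = wrap2 = π + 2β = 204.7473°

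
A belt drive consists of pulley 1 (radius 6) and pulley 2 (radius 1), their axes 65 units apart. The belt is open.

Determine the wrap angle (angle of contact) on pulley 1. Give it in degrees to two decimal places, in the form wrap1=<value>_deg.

open belt: β = asin((r2−r1)/C) = asin(-5/65) = -4.4117°
wrap1 = π − 2β = 188.8235°
wrap2 = π + 2β = 171.1765°

wrap1=188.82_deg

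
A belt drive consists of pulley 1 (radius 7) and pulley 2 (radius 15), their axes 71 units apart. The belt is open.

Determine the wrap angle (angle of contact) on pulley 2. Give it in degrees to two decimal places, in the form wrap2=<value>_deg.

open belt: β = asin((r2−r1)/C) = asin(8/71) = 6.4696°
wrap1 = π − 2β = 167.0608°
wrap2 = π + 2β = 192.9392°

wrap2=192.94_deg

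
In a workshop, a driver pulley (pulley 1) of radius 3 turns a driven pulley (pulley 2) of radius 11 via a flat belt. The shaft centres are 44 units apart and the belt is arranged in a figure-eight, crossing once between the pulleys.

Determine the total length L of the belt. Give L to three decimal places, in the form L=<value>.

L=136.476

crossed belt: β = asin((r1+r2)/C) = asin(14/44) = 18.5530°
wrap1 = wrap2 = π + 2β = 217.1060°
tangent length = C·cosβ = 41.7133
L = (r1+r2)·wrap + 2·C·cosβ = 14·3.7892 + 2·41.7133 = 136.4756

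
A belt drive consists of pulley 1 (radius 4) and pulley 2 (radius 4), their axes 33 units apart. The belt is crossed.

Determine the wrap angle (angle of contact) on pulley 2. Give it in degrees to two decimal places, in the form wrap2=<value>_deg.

crossed belt: β = asin((r1+r2)/C) = asin(8/33) = 14.0297°
wrap1 = wrap2 = π + 2β = 208.0593°

wrap2=208.06_deg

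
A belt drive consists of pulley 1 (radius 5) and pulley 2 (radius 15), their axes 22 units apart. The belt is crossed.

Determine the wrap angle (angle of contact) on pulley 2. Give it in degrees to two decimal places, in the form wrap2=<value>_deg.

wrap2=310.76_deg

crossed belt: β = asin((r1+r2)/C) = asin(20/22) = 65.3800°
wrap1 = wrap2 = π + 2β = 310.7600°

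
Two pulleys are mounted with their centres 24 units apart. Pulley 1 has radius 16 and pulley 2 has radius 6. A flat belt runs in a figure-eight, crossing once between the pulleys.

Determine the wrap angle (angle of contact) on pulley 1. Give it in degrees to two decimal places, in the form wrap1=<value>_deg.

wrap1=312.89_deg

crossed belt: β = asin((r1+r2)/C) = asin(22/24) = 66.4435°
wrap1 = wrap2 = π + 2β = 312.8871°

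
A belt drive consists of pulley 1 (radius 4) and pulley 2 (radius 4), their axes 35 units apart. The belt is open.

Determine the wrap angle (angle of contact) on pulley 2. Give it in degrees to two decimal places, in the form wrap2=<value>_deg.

open belt: β = asin((r2−r1)/C) = asin(0/35) = 0.0000°
wrap1 = π − 2β = 180.0000°
wrap2 = π + 2β = 180.0000°

wrap2=180.00_deg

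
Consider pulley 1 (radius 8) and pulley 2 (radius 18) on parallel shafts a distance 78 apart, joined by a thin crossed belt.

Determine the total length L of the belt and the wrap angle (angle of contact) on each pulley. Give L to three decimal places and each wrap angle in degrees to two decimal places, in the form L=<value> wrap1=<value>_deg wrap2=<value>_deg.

L=246.431 wrap1=218.94_deg wrap2=218.94_deg

crossed belt: β = asin((r1+r2)/C) = asin(26/78) = 19.4712°
wrap1 = wrap2 = π + 2β = 218.9424°
tangent length = C·cosβ = 73.5391
L = (r1+r2)·wrap + 2·C·cosβ = 26·3.8213 + 2·73.5391 = 246.4311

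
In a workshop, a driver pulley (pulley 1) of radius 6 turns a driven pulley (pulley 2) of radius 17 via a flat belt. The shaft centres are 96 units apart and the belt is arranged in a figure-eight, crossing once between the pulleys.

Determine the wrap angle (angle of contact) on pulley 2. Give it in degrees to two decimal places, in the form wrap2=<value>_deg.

wrap2=207.72_deg

crossed belt: β = asin((r1+r2)/C) = asin(23/96) = 13.8619°
wrap1 = wrap2 = π + 2β = 207.7239°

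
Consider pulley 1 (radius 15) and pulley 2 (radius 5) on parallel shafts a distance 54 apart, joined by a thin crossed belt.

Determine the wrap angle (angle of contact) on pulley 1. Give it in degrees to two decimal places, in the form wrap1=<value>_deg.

crossed belt: β = asin((r1+r2)/C) = asin(20/54) = 21.7385°
wrap1 = wrap2 = π + 2β = 223.4769°

wrap1=223.48_deg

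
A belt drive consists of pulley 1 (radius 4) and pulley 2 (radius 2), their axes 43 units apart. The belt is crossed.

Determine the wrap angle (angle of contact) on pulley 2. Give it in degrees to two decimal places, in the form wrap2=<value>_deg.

wrap2=196.04_deg

crossed belt: β = asin((r1+r2)/C) = asin(6/43) = 8.0209°
wrap1 = wrap2 = π + 2β = 196.0419°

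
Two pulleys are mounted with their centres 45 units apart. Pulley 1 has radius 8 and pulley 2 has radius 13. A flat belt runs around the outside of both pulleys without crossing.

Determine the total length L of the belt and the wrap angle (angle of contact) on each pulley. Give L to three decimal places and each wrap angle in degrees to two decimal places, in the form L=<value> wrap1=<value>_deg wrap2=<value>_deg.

open belt: β = asin((r2−r1)/C) = asin(5/45) = 6.3794°
wrap1 = π − 2β = 167.2413°
wrap2 = π + 2β = 192.7587°
tangent length = C·cosβ = 44.7214
L = r1·wrap1 + r2·wrap2 + 2·C·cosβ = 8·2.9189 + 13·3.3643 + 2·44.7214 = 156.5296

L=156.530 wrap1=167.24_deg wrap2=192.76_deg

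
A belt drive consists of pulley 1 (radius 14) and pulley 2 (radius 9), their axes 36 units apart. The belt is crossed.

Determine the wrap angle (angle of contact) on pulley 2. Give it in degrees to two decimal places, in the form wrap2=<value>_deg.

wrap2=259.42_deg

crossed belt: β = asin((r1+r2)/C) = asin(23/36) = 39.7090°
wrap1 = wrap2 = π + 2β = 259.4180°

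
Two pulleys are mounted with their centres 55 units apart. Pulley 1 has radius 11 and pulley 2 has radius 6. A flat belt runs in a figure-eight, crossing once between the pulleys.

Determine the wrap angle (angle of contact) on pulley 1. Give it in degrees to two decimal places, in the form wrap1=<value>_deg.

wrap1=216.01_deg

crossed belt: β = asin((r1+r2)/C) = asin(17/55) = 18.0045°
wrap1 = wrap2 = π + 2β = 216.0089°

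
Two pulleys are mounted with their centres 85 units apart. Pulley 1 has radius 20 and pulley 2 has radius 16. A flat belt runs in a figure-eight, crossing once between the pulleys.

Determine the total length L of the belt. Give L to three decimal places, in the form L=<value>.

L=298.586

crossed belt: β = asin((r1+r2)/C) = asin(36/85) = 25.0576°
wrap1 = wrap2 = π + 2β = 230.1152°
tangent length = C·cosβ = 77.0000
L = (r1+r2)·wrap + 2·C·cosβ = 36·4.0163 + 2·77.0000 = 298.5857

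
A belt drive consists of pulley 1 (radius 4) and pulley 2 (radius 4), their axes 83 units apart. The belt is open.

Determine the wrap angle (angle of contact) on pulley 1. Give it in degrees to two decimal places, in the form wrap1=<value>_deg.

open belt: β = asin((r2−r1)/C) = asin(0/83) = 0.0000°
wrap1 = π − 2β = 180.0000°
wrap2 = π + 2β = 180.0000°

wrap1=180.00_deg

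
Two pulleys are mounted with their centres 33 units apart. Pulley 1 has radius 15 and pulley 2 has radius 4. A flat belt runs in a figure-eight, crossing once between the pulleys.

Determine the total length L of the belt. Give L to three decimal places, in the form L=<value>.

crossed belt: β = asin((r1+r2)/C) = asin(19/33) = 35.1527°
wrap1 = wrap2 = π + 2β = 250.3054°
tangent length = C·cosβ = 26.9815
L = (r1+r2)·wrap + 2·C·cosβ = 19·4.3687 + 2·26.9815 = 136.9674

L=136.967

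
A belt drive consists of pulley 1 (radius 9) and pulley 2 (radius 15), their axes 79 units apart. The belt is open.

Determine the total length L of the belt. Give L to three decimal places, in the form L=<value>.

open belt: β = asin((r2−r1)/C) = asin(6/79) = 4.3558°
wrap1 = π − 2β = 171.2885°
wrap2 = π + 2β = 188.7115°
tangent length = C·cosβ = 78.7718
L = r1·wrap1 + r2·wrap2 + 2·C·cosβ = 9·2.9895 + 15·3.2936 + 2·78.7718 = 233.8541

L=233.854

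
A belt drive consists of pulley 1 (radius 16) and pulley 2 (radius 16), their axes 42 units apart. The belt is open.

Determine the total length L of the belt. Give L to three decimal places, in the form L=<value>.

L=184.531

open belt: β = asin((r2−r1)/C) = asin(0/42) = 0.0000°
wrap1 = π − 2β = 180.0000°
wrap2 = π + 2β = 180.0000°
tangent length = C·cosβ = 42.0000
L = r1·wrap1 + r2·wrap2 + 2·C·cosβ = 16·3.1416 + 16·3.1416 + 2·42.0000 = 184.5310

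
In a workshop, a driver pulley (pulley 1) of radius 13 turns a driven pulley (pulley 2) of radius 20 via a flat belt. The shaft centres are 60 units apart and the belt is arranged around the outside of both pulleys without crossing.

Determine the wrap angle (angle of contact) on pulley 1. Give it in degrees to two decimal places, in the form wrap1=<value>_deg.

wrap1=166.60_deg

open belt: β = asin((r2−r1)/C) = asin(7/60) = 6.6998°
wrap1 = π − 2β = 166.6005°
wrap2 = π + 2β = 193.3995°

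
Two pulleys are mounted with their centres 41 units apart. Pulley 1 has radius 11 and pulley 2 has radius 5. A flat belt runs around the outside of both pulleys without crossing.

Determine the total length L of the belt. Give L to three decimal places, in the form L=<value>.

L=133.145

open belt: β = asin((r2−r1)/C) = asin(-6/41) = -8.4150°
wrap1 = π − 2β = 196.8299°
wrap2 = π + 2β = 163.1701°
tangent length = C·cosβ = 40.5586
L = r1·wrap1 + r2·wrap2 + 2·C·cosβ = 11·3.4353 + 5·2.8479 + 2·40.5586 = 133.1451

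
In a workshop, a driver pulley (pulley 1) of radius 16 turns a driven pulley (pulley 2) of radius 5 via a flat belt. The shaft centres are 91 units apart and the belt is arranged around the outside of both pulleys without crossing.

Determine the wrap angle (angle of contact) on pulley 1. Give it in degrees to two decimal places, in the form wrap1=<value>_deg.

wrap1=193.89_deg

open belt: β = asin((r2−r1)/C) = asin(-11/91) = -6.9428°
wrap1 = π − 2β = 193.8857°
wrap2 = π + 2β = 166.1143°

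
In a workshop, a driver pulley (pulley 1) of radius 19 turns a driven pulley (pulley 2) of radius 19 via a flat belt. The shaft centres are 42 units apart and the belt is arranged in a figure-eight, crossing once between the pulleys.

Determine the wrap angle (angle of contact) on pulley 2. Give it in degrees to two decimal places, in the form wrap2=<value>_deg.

crossed belt: β = asin((r1+r2)/C) = asin(38/42) = 64.7912°
wrap1 = wrap2 = π + 2β = 309.5825°

wrap2=309.58_deg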